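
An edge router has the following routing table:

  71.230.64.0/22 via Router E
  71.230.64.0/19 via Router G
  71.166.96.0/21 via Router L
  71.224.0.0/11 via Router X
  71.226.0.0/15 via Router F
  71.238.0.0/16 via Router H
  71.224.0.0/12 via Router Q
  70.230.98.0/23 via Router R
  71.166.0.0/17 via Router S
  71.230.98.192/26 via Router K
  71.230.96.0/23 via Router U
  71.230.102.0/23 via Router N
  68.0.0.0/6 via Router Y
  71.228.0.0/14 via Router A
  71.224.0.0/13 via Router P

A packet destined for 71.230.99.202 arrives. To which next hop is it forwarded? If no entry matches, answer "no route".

Routes whose prefix contains 71.230.99.202:
  68.0.0.0/6 (68.0.0.0 - 71.255.255.255) -> Router Y
  71.224.0.0/11 (71.224.0.0 - 71.255.255.255) -> Router X
  71.224.0.0/12 (71.224.0.0 - 71.239.255.255) -> Router Q
  71.224.0.0/13 (71.224.0.0 - 71.231.255.255) -> Router P
  71.228.0.0/14 (71.228.0.0 - 71.231.255.255) -> Router A
More-specific entries that do NOT match:
  71.230.98.192/26 (71.230.98.192 - 71.230.98.255) does not contain 71.230.99.202
  70.230.98.0/23 (70.230.98.0 - 70.230.99.255) does not contain 71.230.99.202
  71.230.96.0/23 (71.230.96.0 - 71.230.97.255) does not contain 71.230.99.202
  71.230.102.0/23 (71.230.102.0 - 71.230.103.255) does not contain 71.230.99.202
  71.230.64.0/22 (71.230.64.0 - 71.230.67.255) does not contain 71.230.99.202
  71.166.96.0/21 (71.166.96.0 - 71.166.103.255) does not contain 71.230.99.202
  71.230.64.0/19 (71.230.64.0 - 71.230.95.255) does not contain 71.230.99.202
  71.166.0.0/17 (71.166.0.0 - 71.166.127.255) does not contain 71.230.99.202
  71.238.0.0/16 (71.238.0.0 - 71.238.255.255) does not contain 71.230.99.202
  71.226.0.0/15 (71.226.0.0 - 71.227.255.255) does not contain 71.230.99.202
Longest matching prefix is /14 -> next hop Router A.

Router A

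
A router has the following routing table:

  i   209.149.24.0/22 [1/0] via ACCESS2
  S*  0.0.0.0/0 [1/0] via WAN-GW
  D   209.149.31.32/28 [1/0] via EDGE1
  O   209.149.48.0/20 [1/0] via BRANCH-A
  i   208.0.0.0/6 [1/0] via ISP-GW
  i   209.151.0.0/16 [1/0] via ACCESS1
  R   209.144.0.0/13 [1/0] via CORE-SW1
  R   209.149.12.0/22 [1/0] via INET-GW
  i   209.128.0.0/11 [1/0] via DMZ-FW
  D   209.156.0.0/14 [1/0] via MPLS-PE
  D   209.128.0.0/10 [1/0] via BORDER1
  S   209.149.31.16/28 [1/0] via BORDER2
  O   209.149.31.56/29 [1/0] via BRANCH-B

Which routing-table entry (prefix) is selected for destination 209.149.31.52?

Entries matching 209.149.31.52:
  0.0.0.0/0 (default, matches everything)
  208.0.0.0/6 (208.0.0.0 - 211.255.255.255)
  209.128.0.0/10 (209.128.0.0 - 209.191.255.255)
  209.128.0.0/11 (209.128.0.0 - 209.159.255.255)
  209.144.0.0/13 (209.144.0.0 - 209.151.255.255)
Most specific is 209.144.0.0/13.

209.144.0.0/13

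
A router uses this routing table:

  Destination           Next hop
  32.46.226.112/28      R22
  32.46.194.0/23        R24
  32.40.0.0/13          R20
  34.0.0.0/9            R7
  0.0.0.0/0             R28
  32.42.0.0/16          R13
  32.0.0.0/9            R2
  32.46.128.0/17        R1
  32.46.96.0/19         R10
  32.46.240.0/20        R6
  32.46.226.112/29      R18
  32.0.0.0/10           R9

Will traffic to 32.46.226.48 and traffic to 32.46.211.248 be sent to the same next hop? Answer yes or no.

32.46.226.48: longest match 32.46.128.0/17 -> R1
32.46.211.248: longest match 32.46.128.0/17 -> R1

yes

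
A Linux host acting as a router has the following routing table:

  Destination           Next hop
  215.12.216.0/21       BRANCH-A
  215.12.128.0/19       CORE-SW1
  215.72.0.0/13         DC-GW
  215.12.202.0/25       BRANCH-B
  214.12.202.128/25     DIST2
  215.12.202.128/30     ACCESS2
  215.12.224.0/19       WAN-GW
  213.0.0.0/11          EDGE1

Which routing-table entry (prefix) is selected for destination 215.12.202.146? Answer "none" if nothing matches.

none

215.12.202.146 is outside every listed prefix and there is no default route.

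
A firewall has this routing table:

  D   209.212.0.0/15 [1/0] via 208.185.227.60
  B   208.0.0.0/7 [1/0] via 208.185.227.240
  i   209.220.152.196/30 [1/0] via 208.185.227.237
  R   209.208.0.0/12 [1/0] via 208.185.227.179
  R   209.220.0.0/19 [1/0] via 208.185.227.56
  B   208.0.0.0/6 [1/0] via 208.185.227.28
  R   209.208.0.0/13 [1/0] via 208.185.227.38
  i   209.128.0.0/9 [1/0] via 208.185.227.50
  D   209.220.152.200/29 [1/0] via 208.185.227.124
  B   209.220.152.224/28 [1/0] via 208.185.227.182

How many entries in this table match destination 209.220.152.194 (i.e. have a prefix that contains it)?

4

Prefixes containing 209.220.152.194:
  208.0.0.0/6 (208.0.0.0 - 211.255.255.255)
  208.0.0.0/7 (208.0.0.0 - 209.255.255.255)
  209.128.0.0/9 (209.128.0.0 - 209.255.255.255)
  209.208.0.0/12 (209.208.0.0 - 209.223.255.255)
Total matching entries: 4.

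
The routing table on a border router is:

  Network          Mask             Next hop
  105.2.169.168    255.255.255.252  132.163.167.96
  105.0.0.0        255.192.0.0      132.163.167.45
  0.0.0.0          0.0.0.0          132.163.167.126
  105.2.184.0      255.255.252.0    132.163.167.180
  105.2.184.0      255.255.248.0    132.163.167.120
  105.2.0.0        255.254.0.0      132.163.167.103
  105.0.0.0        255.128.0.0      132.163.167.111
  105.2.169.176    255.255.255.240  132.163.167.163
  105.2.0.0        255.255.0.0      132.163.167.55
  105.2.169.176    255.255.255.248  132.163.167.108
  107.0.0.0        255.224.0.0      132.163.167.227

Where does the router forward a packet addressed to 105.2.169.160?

132.163.167.55

Routes whose prefix contains 105.2.169.160:
  0.0.0.0/0 (default, matches everything) -> 132.163.167.126
  105.0.0.0/9 (105.0.0.0 - 105.127.255.255) -> 132.163.167.111
  105.0.0.0/10 (105.0.0.0 - 105.63.255.255) -> 132.163.167.45
  105.2.0.0/15 (105.2.0.0 - 105.3.255.255) -> 132.163.167.103
  105.2.0.0/16 (105.2.0.0 - 105.2.255.255) -> 132.163.167.55
More-specific entries that do NOT match:
  105.2.169.168/30 (105.2.169.168 - 105.2.169.171) does not contain 105.2.169.160
  105.2.169.176/29 (105.2.169.176 - 105.2.169.183) does not contain 105.2.169.160
  105.2.169.176/28 (105.2.169.176 - 105.2.169.191) does not contain 105.2.169.160
  105.2.184.0/22 (105.2.184.0 - 105.2.187.255) does not contain 105.2.169.160
  105.2.184.0/21 (105.2.184.0 - 105.2.191.255) does not contain 105.2.169.160
Longest matching prefix is /16 -> next hop 132.163.167.55.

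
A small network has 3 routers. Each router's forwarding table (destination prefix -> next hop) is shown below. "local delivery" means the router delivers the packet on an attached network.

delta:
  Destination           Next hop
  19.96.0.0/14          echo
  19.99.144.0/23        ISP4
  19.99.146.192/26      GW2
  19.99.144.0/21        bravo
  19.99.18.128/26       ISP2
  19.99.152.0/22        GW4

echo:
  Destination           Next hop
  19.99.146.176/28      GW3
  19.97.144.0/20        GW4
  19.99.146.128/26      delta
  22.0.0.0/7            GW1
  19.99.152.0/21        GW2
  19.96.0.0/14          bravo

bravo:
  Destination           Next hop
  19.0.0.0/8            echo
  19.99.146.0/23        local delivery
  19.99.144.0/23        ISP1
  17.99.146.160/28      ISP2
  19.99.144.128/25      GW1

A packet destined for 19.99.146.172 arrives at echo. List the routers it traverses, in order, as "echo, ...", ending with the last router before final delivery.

At echo: longest match for 19.99.146.172 is 19.99.146.128/26 -> delta
At delta: longest match for 19.99.146.172 is 19.99.144.0/21 -> bravo
At bravo: longest match for 19.99.146.172 is 19.99.146.0/23 -> local delivery

echo, delta, bravo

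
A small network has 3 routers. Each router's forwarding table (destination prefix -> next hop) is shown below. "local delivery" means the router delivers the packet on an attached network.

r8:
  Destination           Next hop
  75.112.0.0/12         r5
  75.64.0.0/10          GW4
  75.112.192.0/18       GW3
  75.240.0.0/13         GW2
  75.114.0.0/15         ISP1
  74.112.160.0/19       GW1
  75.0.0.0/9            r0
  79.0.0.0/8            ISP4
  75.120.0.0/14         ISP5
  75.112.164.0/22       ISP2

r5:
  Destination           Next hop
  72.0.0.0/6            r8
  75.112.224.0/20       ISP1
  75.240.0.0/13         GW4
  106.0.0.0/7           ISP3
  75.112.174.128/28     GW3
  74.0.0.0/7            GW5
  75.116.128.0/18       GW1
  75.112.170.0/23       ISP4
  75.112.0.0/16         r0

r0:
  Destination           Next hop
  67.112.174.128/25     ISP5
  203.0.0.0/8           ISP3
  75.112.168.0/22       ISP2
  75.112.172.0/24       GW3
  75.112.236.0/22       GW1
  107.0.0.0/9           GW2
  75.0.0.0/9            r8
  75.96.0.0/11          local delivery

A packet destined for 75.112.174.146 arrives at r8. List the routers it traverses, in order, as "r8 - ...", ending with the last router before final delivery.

At r8: longest match for 75.112.174.146 is 75.112.0.0/12 -> r5
At r5: longest match for 75.112.174.146 is 75.112.0.0/16 -> r0
At r0: longest match for 75.112.174.146 is 75.96.0.0/11 -> local delivery

r8 - r5 - r0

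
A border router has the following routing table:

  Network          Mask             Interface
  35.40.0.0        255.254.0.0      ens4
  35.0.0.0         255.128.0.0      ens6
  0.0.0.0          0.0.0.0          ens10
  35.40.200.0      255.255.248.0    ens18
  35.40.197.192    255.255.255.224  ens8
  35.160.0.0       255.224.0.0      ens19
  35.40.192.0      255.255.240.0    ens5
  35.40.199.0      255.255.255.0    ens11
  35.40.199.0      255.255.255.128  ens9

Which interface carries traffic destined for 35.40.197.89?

Routes whose prefix contains 35.40.197.89:
  0.0.0.0/0 (default, matches everything) -> ens10
  35.0.0.0/9 (35.0.0.0 - 35.127.255.255) -> ens6
  35.40.0.0/15 (35.40.0.0 - 35.41.255.255) -> ens4
  35.40.192.0/20 (35.40.192.0 - 35.40.207.255) -> ens5
More-specific entries that do NOT match:
  35.40.197.192/27 (35.40.197.192 - 35.40.197.223) does not contain 35.40.197.89
  35.40.199.0/25 (35.40.199.0 - 35.40.199.127) does not contain 35.40.197.89
  35.40.199.0/24 (35.40.199.0 - 35.40.199.255) does not contain 35.40.197.89
  35.40.200.0/21 (35.40.200.0 - 35.40.207.255) does not contain 35.40.197.89
Longest matching prefix is /20 -> interface ens5.

ens5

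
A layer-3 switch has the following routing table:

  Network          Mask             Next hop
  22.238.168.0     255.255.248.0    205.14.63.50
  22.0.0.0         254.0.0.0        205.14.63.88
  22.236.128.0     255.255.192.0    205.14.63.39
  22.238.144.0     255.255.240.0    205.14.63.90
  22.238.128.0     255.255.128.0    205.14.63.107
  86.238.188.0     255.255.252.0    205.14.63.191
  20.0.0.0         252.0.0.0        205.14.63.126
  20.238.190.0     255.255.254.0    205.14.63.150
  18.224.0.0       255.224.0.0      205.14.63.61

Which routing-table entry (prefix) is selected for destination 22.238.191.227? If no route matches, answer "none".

Entries matching 22.238.191.227:
  20.0.0.0/6 (20.0.0.0 - 23.255.255.255)
  22.0.0.0/7 (22.0.0.0 - 23.255.255.255)
  22.238.128.0/17 (22.238.128.0 - 22.238.255.255)
Most specific is 22.238.128.0/17.

22.238.128.0/17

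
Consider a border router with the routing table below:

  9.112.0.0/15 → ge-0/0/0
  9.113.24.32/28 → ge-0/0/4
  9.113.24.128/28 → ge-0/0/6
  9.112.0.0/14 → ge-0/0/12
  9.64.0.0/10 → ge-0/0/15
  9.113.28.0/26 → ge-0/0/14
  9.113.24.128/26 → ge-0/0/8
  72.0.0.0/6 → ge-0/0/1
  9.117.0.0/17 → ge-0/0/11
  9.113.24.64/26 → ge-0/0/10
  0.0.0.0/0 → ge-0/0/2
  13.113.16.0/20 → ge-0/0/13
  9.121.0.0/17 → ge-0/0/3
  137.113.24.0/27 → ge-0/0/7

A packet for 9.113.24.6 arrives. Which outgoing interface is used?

Routes whose prefix contains 9.113.24.6:
  0.0.0.0/0 (default, matches everything) -> ge-0/0/2
  9.64.0.0/10 (9.64.0.0 - 9.127.255.255) -> ge-0/0/15
  9.112.0.0/14 (9.112.0.0 - 9.115.255.255) -> ge-0/0/12
  9.112.0.0/15 (9.112.0.0 - 9.113.255.255) -> ge-0/0/0
More-specific entries that do NOT match:
  9.113.24.32/28 (9.113.24.32 - 9.113.24.47) does not contain 9.113.24.6
  9.113.24.128/28 (9.113.24.128 - 9.113.24.143) does not contain 9.113.24.6
  137.113.24.0/27 (137.113.24.0 - 137.113.24.31) does not contain 9.113.24.6
  9.113.28.0/26 (9.113.28.0 - 9.113.28.63) does not contain 9.113.24.6
  9.113.24.128/26 (9.113.24.128 - 9.113.24.191) does not contain 9.113.24.6
  9.113.24.64/26 (9.113.24.64 - 9.113.24.127) does not contain 9.113.24.6
  13.113.16.0/20 (13.113.16.0 - 13.113.31.255) does not contain 9.113.24.6
  9.117.0.0/17 (9.117.0.0 - 9.117.127.255) does not contain 9.113.24.6
  9.121.0.0/17 (9.121.0.0 - 9.121.127.255) does not contain 9.113.24.6
Longest matching prefix is /15 -> interface ge-0/0/0.

ge-0/0/0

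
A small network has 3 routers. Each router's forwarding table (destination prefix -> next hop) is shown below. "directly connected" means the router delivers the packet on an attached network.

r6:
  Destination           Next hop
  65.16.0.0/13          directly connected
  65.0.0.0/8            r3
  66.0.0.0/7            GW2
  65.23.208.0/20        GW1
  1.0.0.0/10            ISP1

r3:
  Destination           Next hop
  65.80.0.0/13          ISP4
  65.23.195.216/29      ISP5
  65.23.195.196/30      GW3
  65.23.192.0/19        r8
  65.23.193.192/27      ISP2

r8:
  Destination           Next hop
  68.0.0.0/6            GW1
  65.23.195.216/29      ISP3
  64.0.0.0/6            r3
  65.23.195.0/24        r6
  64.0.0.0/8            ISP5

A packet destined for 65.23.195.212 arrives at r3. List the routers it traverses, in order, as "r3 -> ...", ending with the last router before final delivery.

At r3: longest match for 65.23.195.212 is 65.23.192.0/19 -> r8
At r8: longest match for 65.23.195.212 is 65.23.195.0/24 -> r6
At r6: longest match for 65.23.195.212 is 65.16.0.0/13 -> directly connected

r3 -> r8 -> r6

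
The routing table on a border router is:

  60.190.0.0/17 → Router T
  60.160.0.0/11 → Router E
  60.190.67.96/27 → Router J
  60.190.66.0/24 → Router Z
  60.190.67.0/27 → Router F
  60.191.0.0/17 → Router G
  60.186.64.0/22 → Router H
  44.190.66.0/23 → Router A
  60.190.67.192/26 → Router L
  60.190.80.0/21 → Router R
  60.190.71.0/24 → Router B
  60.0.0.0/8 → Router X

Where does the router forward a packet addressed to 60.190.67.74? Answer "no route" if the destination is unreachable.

Routes whose prefix contains 60.190.67.74:
  60.0.0.0/8 (60.0.0.0 - 60.255.255.255) -> Router X
  60.160.0.0/11 (60.160.0.0 - 60.191.255.255) -> Router E
  60.190.0.0/17 (60.190.0.0 - 60.190.127.255) -> Router T
More-specific entries that do NOT match:
  60.190.67.96/27 (60.190.67.96 - 60.190.67.127) does not contain 60.190.67.74
  60.190.67.0/27 (60.190.67.0 - 60.190.67.31) does not contain 60.190.67.74
  60.190.67.192/26 (60.190.67.192 - 60.190.67.255) does not contain 60.190.67.74
  60.190.66.0/24 (60.190.66.0 - 60.190.66.255) does not contain 60.190.67.74
  60.190.71.0/24 (60.190.71.0 - 60.190.71.255) does not contain 60.190.67.74
  44.190.66.0/23 (44.190.66.0 - 44.190.67.255) does not contain 60.190.67.74
  60.186.64.0/22 (60.186.64.0 - 60.186.67.255) does not contain 60.190.67.74
  60.190.80.0/21 (60.190.80.0 - 60.190.87.255) does not contain 60.190.67.74
Longest matching prefix is /17 -> next hop Router T.

Router T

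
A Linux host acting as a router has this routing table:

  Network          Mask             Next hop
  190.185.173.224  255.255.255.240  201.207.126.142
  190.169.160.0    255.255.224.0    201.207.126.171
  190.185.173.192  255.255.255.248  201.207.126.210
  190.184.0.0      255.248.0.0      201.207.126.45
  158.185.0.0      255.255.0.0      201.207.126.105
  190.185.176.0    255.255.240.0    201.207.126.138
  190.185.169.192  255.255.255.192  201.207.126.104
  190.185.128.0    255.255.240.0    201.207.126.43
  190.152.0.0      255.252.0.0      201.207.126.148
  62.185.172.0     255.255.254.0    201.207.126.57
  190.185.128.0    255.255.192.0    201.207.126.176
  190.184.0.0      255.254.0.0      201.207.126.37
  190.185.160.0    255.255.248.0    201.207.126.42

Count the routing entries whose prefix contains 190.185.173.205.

3

Prefixes containing 190.185.173.205:
  190.184.0.0/13 (190.184.0.0 - 190.191.255.255)
  190.184.0.0/15 (190.184.0.0 - 190.185.255.255)
  190.185.128.0/18 (190.185.128.0 - 190.185.191.255)
Total matching entries: 3.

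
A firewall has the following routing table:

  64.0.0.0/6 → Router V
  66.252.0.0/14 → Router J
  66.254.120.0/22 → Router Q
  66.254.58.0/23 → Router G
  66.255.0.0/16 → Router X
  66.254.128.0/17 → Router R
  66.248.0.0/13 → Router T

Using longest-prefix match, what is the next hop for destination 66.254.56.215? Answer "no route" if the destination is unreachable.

Router J

Routes whose prefix contains 66.254.56.215:
  64.0.0.0/6 (64.0.0.0 - 67.255.255.255) -> Router V
  66.248.0.0/13 (66.248.0.0 - 66.255.255.255) -> Router T
  66.252.0.0/14 (66.252.0.0 - 66.255.255.255) -> Router J
More-specific entries that do NOT match:
  66.254.58.0/23 (66.254.58.0 - 66.254.59.255) does not contain 66.254.56.215
  66.254.120.0/22 (66.254.120.0 - 66.254.123.255) does not contain 66.254.56.215
  66.254.128.0/17 (66.254.128.0 - 66.254.255.255) does not contain 66.254.56.215
  66.255.0.0/16 (66.255.0.0 - 66.255.255.255) does not contain 66.254.56.215
Longest matching prefix is /14 -> next hop Router J.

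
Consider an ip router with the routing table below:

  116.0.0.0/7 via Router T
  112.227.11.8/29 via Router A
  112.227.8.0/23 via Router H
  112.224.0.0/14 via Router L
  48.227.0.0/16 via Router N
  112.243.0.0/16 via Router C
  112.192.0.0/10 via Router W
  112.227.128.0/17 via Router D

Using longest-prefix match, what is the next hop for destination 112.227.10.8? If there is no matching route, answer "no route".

Routes whose prefix contains 112.227.10.8:
  112.192.0.0/10 (112.192.0.0 - 112.255.255.255) -> Router W
  112.224.0.0/14 (112.224.0.0 - 112.227.255.255) -> Router L
More-specific entries that do NOT match:
  112.227.11.8/29 (112.227.11.8 - 112.227.11.15) does not contain 112.227.10.8
  112.227.8.0/23 (112.227.8.0 - 112.227.9.255) does not contain 112.227.10.8
  112.227.128.0/17 (112.227.128.0 - 112.227.255.255) does not contain 112.227.10.8
  48.227.0.0/16 (48.227.0.0 - 48.227.255.255) does not contain 112.227.10.8
  112.243.0.0/16 (112.243.0.0 - 112.243.255.255) does not contain 112.227.10.8
Longest matching prefix is /14 -> next hop Router L.

Router L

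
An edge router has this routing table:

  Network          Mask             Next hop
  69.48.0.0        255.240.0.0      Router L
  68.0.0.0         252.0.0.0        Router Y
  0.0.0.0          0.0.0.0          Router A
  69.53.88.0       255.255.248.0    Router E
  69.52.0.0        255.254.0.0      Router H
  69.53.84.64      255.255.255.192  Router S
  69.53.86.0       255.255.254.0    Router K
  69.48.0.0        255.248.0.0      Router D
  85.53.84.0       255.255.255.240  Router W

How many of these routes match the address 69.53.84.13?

Prefixes containing 69.53.84.13:
  0.0.0.0/0 (default, matches everything)
  68.0.0.0/6 (68.0.0.0 - 71.255.255.255)
  69.48.0.0/12 (69.48.0.0 - 69.63.255.255)
  69.48.0.0/13 (69.48.0.0 - 69.55.255.255)
  69.52.0.0/15 (69.52.0.0 - 69.53.255.255)
Total matching entries: 5.

5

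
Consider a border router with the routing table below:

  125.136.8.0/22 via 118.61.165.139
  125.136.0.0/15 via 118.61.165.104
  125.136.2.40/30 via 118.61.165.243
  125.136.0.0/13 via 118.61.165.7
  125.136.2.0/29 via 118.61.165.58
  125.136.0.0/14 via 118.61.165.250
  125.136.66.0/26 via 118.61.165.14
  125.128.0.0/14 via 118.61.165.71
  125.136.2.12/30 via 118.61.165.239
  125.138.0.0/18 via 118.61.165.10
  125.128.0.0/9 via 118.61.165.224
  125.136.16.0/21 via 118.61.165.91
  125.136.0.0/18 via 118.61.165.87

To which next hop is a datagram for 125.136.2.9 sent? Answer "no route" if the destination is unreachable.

118.61.165.87

Routes whose prefix contains 125.136.2.9:
  125.128.0.0/9 (125.128.0.0 - 125.255.255.255) -> 118.61.165.224
  125.136.0.0/13 (125.136.0.0 - 125.143.255.255) -> 118.61.165.7
  125.136.0.0/14 (125.136.0.0 - 125.139.255.255) -> 118.61.165.250
  125.136.0.0/15 (125.136.0.0 - 125.137.255.255) -> 118.61.165.104
  125.136.0.0/18 (125.136.0.0 - 125.136.63.255) -> 118.61.165.87
More-specific entries that do NOT match:
  125.136.2.40/30 (125.136.2.40 - 125.136.2.43) does not contain 125.136.2.9
  125.136.2.12/30 (125.136.2.12 - 125.136.2.15) does not contain 125.136.2.9
  125.136.2.0/29 (125.136.2.0 - 125.136.2.7) does not contain 125.136.2.9
  125.136.66.0/26 (125.136.66.0 - 125.136.66.63) does not contain 125.136.2.9
  125.136.8.0/22 (125.136.8.0 - 125.136.11.255) does not contain 125.136.2.9
  125.136.16.0/21 (125.136.16.0 - 125.136.23.255) does not contain 125.136.2.9
Longest matching prefix is /18 -> next hop 118.61.165.87.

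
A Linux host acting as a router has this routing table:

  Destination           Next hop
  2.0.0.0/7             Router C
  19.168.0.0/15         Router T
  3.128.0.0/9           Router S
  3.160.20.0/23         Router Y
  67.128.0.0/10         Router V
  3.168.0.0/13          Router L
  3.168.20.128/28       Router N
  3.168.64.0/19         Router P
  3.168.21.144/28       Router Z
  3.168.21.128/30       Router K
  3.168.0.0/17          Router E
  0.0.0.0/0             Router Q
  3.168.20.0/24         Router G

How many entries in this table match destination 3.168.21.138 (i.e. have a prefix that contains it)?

Prefixes containing 3.168.21.138:
  0.0.0.0/0 (default, matches everything)
  2.0.0.0/7 (2.0.0.0 - 3.255.255.255)
  3.128.0.0/9 (3.128.0.0 - 3.255.255.255)
  3.168.0.0/13 (3.168.0.0 - 3.175.255.255)
  3.168.0.0/17 (3.168.0.0 - 3.168.127.255)
Total matching entries: 5.

5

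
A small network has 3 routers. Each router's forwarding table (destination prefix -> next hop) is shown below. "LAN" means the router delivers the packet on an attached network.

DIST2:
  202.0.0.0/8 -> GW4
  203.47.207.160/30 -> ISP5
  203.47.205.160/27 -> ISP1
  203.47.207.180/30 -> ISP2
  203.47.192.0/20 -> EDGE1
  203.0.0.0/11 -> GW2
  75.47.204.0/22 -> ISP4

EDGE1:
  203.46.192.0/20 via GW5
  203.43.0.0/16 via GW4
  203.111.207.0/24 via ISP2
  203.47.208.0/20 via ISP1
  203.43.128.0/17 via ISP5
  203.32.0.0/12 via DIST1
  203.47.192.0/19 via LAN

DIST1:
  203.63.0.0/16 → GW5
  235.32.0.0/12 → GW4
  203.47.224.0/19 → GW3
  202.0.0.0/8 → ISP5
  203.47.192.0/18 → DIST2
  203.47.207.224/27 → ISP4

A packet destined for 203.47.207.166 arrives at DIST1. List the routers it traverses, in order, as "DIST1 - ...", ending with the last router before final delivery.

At DIST1: longest match for 203.47.207.166 is 203.47.192.0/18 -> DIST2
At DIST2: longest match for 203.47.207.166 is 203.47.192.0/20 -> EDGE1
At EDGE1: longest match for 203.47.207.166 is 203.47.192.0/19 -> LAN

DIST1 - DIST2 - EDGE1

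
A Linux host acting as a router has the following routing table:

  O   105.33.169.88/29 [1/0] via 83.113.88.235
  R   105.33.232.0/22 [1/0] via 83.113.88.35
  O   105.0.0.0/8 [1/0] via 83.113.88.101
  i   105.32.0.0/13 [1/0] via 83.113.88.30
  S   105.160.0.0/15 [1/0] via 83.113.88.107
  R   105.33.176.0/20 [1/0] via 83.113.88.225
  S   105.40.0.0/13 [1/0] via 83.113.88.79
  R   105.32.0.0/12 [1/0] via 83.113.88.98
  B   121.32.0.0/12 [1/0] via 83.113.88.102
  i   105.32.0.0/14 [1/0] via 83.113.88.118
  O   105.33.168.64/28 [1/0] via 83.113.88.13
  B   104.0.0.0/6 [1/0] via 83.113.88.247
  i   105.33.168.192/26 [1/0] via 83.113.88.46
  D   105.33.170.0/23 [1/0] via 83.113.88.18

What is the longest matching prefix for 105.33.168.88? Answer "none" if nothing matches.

Entries matching 105.33.168.88:
  104.0.0.0/6 (104.0.0.0 - 107.255.255.255)
  105.0.0.0/8 (105.0.0.0 - 105.255.255.255)
  105.32.0.0/12 (105.32.0.0 - 105.47.255.255)
  105.32.0.0/13 (105.32.0.0 - 105.39.255.255)
  105.32.0.0/14 (105.32.0.0 - 105.35.255.255)
Most specific is 105.32.0.0/14.

105.32.0.0/14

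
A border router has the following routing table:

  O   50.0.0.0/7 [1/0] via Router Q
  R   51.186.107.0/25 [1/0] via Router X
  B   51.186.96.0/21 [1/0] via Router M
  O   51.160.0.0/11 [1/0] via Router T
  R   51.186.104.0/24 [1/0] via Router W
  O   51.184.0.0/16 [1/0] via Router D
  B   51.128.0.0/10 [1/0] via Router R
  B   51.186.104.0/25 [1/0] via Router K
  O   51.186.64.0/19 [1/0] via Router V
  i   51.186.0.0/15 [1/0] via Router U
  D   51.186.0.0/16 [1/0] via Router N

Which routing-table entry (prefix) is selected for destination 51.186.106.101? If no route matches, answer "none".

Entries matching 51.186.106.101:
  50.0.0.0/7 (50.0.0.0 - 51.255.255.255)
  51.128.0.0/10 (51.128.0.0 - 51.191.255.255)
  51.160.0.0/11 (51.160.0.0 - 51.191.255.255)
  51.186.0.0/15 (51.186.0.0 - 51.187.255.255)
  51.186.0.0/16 (51.186.0.0 - 51.186.255.255)
Most specific is 51.186.0.0/16.

51.186.0.0/16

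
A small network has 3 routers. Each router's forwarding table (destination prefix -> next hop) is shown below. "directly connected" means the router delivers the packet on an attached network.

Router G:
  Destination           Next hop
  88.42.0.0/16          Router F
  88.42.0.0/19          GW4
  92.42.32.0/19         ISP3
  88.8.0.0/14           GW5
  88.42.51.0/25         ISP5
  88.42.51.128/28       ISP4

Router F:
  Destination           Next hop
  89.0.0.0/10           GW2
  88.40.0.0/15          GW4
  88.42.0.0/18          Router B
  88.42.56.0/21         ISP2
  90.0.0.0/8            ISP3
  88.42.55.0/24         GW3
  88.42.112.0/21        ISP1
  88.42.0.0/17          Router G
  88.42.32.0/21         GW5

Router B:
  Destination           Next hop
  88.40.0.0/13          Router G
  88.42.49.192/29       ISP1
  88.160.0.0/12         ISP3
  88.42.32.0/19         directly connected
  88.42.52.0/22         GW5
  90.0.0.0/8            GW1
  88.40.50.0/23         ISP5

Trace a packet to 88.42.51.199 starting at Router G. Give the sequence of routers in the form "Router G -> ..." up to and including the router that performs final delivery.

Router G -> Router F -> Router B

At Router G: longest match for 88.42.51.199 is 88.42.0.0/16 -> Router F
At Router F: longest match for 88.42.51.199 is 88.42.0.0/18 -> Router B
At Router B: longest match for 88.42.51.199 is 88.42.32.0/19 -> directly connected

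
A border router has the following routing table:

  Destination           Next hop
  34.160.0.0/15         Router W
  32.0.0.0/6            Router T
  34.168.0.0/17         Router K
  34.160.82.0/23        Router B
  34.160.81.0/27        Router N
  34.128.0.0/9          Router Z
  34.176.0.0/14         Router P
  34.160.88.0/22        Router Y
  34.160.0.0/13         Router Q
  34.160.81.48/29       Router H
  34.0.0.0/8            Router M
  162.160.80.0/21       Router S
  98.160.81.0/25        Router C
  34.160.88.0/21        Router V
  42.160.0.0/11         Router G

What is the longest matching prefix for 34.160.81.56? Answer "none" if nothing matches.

34.160.0.0/15

Entries matching 34.160.81.56:
  32.0.0.0/6 (32.0.0.0 - 35.255.255.255)
  34.0.0.0/8 (34.0.0.0 - 34.255.255.255)
  34.128.0.0/9 (34.128.0.0 - 34.255.255.255)
  34.160.0.0/13 (34.160.0.0 - 34.167.255.255)
  34.160.0.0/15 (34.160.0.0 - 34.161.255.255)
Most specific is 34.160.0.0/15.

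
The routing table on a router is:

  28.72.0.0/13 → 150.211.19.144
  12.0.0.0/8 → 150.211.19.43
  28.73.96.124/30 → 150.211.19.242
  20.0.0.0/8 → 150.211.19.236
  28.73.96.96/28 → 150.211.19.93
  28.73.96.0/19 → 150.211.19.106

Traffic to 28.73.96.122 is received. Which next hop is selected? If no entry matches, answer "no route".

Routes whose prefix contains 28.73.96.122:
  28.72.0.0/13 (28.72.0.0 - 28.79.255.255) -> 150.211.19.144
  28.73.96.0/19 (28.73.96.0 - 28.73.127.255) -> 150.211.19.106
More-specific entries that do NOT match:
  28.73.96.124/30 (28.73.96.124 - 28.73.96.127) does not contain 28.73.96.122
  28.73.96.96/28 (28.73.96.96 - 28.73.96.111) does not contain 28.73.96.122
Longest matching prefix is /19 -> next hop 150.211.19.106.

150.211.19.106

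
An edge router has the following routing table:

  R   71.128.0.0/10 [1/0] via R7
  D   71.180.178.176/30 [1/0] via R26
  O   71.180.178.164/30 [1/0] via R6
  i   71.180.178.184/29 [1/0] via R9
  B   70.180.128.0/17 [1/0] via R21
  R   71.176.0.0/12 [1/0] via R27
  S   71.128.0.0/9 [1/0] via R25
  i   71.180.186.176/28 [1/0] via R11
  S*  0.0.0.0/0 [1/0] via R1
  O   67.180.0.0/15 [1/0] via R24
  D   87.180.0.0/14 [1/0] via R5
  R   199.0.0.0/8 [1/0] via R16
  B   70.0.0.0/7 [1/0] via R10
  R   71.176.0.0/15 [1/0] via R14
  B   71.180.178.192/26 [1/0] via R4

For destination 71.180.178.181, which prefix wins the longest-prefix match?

Entries matching 71.180.178.181:
  0.0.0.0/0 (default, matches everything)
  70.0.0.0/7 (70.0.0.0 - 71.255.255.255)
  71.128.0.0/9 (71.128.0.0 - 71.255.255.255)
  71.128.0.0/10 (71.128.0.0 - 71.191.255.255)
  71.176.0.0/12 (71.176.0.0 - 71.191.255.255)
Most specific is 71.176.0.0/12.

71.176.0.0/12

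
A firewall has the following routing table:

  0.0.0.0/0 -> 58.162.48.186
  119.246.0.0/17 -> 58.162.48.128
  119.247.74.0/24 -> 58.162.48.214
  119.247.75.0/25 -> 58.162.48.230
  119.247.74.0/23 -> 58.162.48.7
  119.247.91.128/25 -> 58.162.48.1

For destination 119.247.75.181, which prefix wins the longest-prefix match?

Entries matching 119.247.75.181:
  0.0.0.0/0 (default, matches everything)
  119.247.74.0/23 (119.247.74.0 - 119.247.75.255)
Most specific is 119.247.74.0/23.

119.247.74.0/23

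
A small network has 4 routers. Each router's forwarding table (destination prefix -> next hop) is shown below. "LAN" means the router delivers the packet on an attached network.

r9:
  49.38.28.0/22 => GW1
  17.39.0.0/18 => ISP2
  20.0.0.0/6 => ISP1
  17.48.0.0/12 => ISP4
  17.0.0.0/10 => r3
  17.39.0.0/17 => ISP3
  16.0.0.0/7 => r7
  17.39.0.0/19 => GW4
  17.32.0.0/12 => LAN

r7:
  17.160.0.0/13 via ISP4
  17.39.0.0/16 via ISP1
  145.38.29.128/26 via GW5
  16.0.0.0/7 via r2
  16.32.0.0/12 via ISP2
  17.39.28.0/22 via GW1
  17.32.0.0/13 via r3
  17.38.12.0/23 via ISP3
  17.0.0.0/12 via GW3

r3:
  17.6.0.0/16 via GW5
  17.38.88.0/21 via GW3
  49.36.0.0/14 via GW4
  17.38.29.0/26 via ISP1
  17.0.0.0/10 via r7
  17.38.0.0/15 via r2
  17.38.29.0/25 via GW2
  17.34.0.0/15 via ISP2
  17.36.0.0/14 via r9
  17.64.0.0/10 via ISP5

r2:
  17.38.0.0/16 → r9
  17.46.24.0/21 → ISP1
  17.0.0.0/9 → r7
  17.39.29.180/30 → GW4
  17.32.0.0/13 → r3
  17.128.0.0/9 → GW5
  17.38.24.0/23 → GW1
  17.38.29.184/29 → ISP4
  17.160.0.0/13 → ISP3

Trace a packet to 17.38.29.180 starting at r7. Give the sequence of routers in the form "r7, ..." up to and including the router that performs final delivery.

r7, r3, r2, r9

At r7: longest match for 17.38.29.180 is 17.32.0.0/13 -> r3
At r3: longest match for 17.38.29.180 is 17.38.0.0/15 -> r2
At r2: longest match for 17.38.29.180 is 17.38.0.0/16 -> r9
At r9: longest match for 17.38.29.180 is 17.32.0.0/12 -> LAN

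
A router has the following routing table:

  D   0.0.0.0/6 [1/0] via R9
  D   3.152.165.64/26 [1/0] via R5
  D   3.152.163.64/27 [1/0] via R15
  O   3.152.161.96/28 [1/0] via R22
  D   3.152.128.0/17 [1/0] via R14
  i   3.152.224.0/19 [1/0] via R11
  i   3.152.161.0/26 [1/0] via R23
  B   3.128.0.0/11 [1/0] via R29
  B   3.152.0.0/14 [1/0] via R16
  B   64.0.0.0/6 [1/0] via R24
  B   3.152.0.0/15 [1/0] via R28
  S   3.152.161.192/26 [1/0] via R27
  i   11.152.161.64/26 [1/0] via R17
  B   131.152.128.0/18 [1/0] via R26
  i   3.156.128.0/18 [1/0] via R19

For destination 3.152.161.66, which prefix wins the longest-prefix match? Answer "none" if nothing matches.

3.152.128.0/17

Entries matching 3.152.161.66:
  0.0.0.0/6 (0.0.0.0 - 3.255.255.255)
  3.128.0.0/11 (3.128.0.0 - 3.159.255.255)
  3.152.0.0/14 (3.152.0.0 - 3.155.255.255)
  3.152.0.0/15 (3.152.0.0 - 3.153.255.255)
  3.152.128.0/17 (3.152.128.0 - 3.152.255.255)
Most specific is 3.152.128.0/17.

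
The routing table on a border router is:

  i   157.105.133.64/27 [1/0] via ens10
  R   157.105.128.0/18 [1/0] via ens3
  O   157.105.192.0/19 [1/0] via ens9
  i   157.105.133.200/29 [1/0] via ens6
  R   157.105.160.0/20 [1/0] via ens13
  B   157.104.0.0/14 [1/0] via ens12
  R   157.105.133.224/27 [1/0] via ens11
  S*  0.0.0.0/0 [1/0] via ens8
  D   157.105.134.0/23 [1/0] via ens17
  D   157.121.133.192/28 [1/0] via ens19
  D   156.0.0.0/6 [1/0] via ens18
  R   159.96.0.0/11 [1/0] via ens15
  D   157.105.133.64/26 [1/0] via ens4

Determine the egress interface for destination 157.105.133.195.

ens3

Routes whose prefix contains 157.105.133.195:
  0.0.0.0/0 (default, matches everything) -> ens8
  156.0.0.0/6 (156.0.0.0 - 159.255.255.255) -> ens18
  157.104.0.0/14 (157.104.0.0 - 157.107.255.255) -> ens12
  157.105.128.0/18 (157.105.128.0 - 157.105.191.255) -> ens3
More-specific entries that do NOT match:
  157.105.133.200/29 (157.105.133.200 - 157.105.133.207) does not contain 157.105.133.195
  157.121.133.192/28 (157.121.133.192 - 157.121.133.207) does not contain 157.105.133.195
  157.105.133.64/27 (157.105.133.64 - 157.105.133.95) does not contain 157.105.133.195
  157.105.133.224/27 (157.105.133.224 - 157.105.133.255) does not contain 157.105.133.195
  157.105.133.64/26 (157.105.133.64 - 157.105.133.127) does not contain 157.105.133.195
  157.105.134.0/23 (157.105.134.0 - 157.105.135.255) does not contain 157.105.133.195
  157.105.160.0/20 (157.105.160.0 - 157.105.175.255) does not contain 157.105.133.195
  157.105.192.0/19 (157.105.192.0 - 157.105.223.255) does not contain 157.105.133.195
Longest matching prefix is /18 -> interface ens3.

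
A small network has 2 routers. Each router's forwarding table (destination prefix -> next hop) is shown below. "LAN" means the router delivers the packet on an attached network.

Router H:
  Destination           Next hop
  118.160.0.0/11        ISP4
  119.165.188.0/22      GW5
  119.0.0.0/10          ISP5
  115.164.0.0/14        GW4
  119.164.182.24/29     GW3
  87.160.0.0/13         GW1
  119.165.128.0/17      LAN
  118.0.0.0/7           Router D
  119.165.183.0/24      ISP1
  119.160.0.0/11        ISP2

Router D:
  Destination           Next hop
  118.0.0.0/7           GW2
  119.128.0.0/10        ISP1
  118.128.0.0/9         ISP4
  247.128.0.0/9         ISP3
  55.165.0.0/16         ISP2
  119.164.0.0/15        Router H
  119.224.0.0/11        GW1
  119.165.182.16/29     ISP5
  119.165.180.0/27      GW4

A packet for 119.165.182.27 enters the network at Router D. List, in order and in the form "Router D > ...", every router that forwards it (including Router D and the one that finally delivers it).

At Router D: longest match for 119.165.182.27 is 119.164.0.0/15 -> Router H
At Router H: longest match for 119.165.182.27 is 119.165.128.0/17 -> LAN

Router D > Router H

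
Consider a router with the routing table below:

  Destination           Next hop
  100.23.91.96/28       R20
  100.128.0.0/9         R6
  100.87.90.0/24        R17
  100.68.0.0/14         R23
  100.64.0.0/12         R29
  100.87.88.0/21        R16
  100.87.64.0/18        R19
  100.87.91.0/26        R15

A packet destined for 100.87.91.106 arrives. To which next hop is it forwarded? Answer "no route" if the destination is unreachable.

Routes whose prefix contains 100.87.91.106:
  100.87.64.0/18 (100.87.64.0 - 100.87.127.255) -> R19
  100.87.88.0/21 (100.87.88.0 - 100.87.95.255) -> R16
More-specific entries that do NOT match:
  100.23.91.96/28 (100.23.91.96 - 100.23.91.111) does not contain 100.87.91.106
  100.87.91.0/26 (100.87.91.0 - 100.87.91.63) does not contain 100.87.91.106
  100.87.90.0/24 (100.87.90.0 - 100.87.90.255) does not contain 100.87.91.106
Longest matching prefix is /21 -> next hop R16.

R16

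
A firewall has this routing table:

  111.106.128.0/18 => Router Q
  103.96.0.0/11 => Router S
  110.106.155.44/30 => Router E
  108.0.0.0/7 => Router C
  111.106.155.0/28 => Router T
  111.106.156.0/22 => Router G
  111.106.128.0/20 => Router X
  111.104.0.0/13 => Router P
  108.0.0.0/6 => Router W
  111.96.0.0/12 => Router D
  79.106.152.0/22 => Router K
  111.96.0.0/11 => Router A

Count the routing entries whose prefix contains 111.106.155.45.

5

Prefixes containing 111.106.155.45:
  108.0.0.0/6 (108.0.0.0 - 111.255.255.255)
  111.96.0.0/11 (111.96.0.0 - 111.127.255.255)
  111.96.0.0/12 (111.96.0.0 - 111.111.255.255)
  111.104.0.0/13 (111.104.0.0 - 111.111.255.255)
  111.106.128.0/18 (111.106.128.0 - 111.106.191.255)
Total matching entries: 5.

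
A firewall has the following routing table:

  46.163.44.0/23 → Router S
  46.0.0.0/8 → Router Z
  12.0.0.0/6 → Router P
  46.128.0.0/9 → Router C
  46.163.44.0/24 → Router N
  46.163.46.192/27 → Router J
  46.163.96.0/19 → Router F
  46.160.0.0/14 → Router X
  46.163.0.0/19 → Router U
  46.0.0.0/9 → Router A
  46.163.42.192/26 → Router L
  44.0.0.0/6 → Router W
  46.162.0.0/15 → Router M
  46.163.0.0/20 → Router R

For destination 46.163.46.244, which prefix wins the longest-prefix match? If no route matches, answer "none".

46.162.0.0/15

Entries matching 46.163.46.244:
  44.0.0.0/6 (44.0.0.0 - 47.255.255.255)
  46.0.0.0/8 (46.0.0.0 - 46.255.255.255)
  46.128.0.0/9 (46.128.0.0 - 46.255.255.255)
  46.160.0.0/14 (46.160.0.0 - 46.163.255.255)
  46.162.0.0/15 (46.162.0.0 - 46.163.255.255)
Most specific is 46.162.0.0/15.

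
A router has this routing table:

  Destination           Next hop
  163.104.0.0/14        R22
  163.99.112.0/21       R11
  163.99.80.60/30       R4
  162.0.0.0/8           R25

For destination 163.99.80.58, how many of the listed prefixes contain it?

0

No listed prefix contains 163.99.80.58.
Total matching entries: 0.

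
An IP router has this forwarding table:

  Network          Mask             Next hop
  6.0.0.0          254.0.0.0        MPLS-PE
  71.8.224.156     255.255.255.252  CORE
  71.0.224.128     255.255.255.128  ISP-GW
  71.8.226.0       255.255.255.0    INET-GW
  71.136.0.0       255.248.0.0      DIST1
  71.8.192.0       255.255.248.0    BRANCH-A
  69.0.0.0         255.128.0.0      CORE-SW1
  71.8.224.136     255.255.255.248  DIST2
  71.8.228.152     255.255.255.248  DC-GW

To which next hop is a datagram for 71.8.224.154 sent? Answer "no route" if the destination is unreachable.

no route

No entry's prefix contains 71.8.224.154; there is no default route.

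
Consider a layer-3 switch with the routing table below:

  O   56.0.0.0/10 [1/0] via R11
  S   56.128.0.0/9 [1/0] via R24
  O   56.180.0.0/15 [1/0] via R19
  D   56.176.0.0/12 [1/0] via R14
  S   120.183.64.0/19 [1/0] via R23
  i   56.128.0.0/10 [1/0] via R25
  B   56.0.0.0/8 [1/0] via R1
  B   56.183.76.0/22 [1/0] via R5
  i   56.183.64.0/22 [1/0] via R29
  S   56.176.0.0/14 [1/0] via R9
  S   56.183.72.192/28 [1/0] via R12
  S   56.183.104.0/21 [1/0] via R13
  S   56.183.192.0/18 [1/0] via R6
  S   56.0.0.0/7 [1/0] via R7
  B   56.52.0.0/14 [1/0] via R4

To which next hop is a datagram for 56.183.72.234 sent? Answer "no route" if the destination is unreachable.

Routes whose prefix contains 56.183.72.234:
  56.0.0.0/7 (56.0.0.0 - 57.255.255.255) -> R7
  56.0.0.0/8 (56.0.0.0 - 56.255.255.255) -> R1
  56.128.0.0/9 (56.128.0.0 - 56.255.255.255) -> R24
  56.128.0.0/10 (56.128.0.0 - 56.191.255.255) -> R25
  56.176.0.0/12 (56.176.0.0 - 56.191.255.255) -> R14
More-specific entries that do NOT match:
  56.183.72.192/28 (56.183.72.192 - 56.183.72.207) does not contain 56.183.72.234
  56.183.76.0/22 (56.183.76.0 - 56.183.79.255) does not contain 56.183.72.234
  56.183.64.0/22 (56.183.64.0 - 56.183.67.255) does not contain 56.183.72.234
  56.183.104.0/21 (56.183.104.0 - 56.183.111.255) does not contain 56.183.72.234
  120.183.64.0/19 (120.183.64.0 - 120.183.95.255) does not contain 56.183.72.234
  56.183.192.0/18 (56.183.192.0 - 56.183.255.255) does not contain 56.183.72.234
  56.180.0.0/15 (56.180.0.0 - 56.181.255.255) does not contain 56.183.72.234
  56.176.0.0/14 (56.176.0.0 - 56.179.255.255) does not contain 56.183.72.234
  56.52.0.0/14 (56.52.0.0 - 56.55.255.255) does not contain 56.183.72.234
Longest matching prefix is /12 -> next hop R14.

R14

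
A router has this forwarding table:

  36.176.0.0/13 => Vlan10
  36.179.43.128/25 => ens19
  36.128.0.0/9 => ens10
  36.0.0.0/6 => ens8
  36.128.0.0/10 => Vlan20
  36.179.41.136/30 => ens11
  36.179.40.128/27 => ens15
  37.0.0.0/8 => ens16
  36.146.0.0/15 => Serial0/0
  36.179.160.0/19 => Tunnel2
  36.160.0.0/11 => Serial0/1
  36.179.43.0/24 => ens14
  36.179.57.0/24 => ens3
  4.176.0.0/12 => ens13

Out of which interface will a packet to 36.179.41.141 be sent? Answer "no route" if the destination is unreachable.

Vlan10

Routes whose prefix contains 36.179.41.141:
  36.0.0.0/6 (36.0.0.0 - 39.255.255.255) -> ens8
  36.128.0.0/9 (36.128.0.0 - 36.255.255.255) -> ens10
  36.128.0.0/10 (36.128.0.0 - 36.191.255.255) -> Vlan20
  36.160.0.0/11 (36.160.0.0 - 36.191.255.255) -> Serial0/1
  36.176.0.0/13 (36.176.0.0 - 36.183.255.255) -> Vlan10
More-specific entries that do NOT match:
  36.179.41.136/30 (36.179.41.136 - 36.179.41.139) does not contain 36.179.41.141
  36.179.40.128/27 (36.179.40.128 - 36.179.40.159) does not contain 36.179.41.141
  36.179.43.128/25 (36.179.43.128 - 36.179.43.255) does not contain 36.179.41.141
  36.179.43.0/24 (36.179.43.0 - 36.179.43.255) does not contain 36.179.41.141
  36.179.57.0/24 (36.179.57.0 - 36.179.57.255) does not contain 36.179.41.141
  36.179.160.0/19 (36.179.160.0 - 36.179.191.255) does not contain 36.179.41.141
  36.146.0.0/15 (36.146.0.0 - 36.147.255.255) does not contain 36.179.41.141
Longest matching prefix is /13 -> interface Vlan10.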